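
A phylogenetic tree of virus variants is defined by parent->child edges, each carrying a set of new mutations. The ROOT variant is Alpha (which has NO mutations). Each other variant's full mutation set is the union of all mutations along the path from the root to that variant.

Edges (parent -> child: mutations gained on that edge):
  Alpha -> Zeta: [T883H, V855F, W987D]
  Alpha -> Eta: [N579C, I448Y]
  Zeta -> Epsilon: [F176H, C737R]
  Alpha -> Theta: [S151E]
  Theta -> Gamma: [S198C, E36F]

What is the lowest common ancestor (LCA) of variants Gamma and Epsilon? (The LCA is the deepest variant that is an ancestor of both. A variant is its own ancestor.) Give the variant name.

Answer: Alpha

Derivation:
Path from root to Gamma: Alpha -> Theta -> Gamma
  ancestors of Gamma: {Alpha, Theta, Gamma}
Path from root to Epsilon: Alpha -> Zeta -> Epsilon
  ancestors of Epsilon: {Alpha, Zeta, Epsilon}
Common ancestors: {Alpha}
Walk up from Epsilon: Epsilon (not in ancestors of Gamma), Zeta (not in ancestors of Gamma), Alpha (in ancestors of Gamma)
Deepest common ancestor (LCA) = Alpha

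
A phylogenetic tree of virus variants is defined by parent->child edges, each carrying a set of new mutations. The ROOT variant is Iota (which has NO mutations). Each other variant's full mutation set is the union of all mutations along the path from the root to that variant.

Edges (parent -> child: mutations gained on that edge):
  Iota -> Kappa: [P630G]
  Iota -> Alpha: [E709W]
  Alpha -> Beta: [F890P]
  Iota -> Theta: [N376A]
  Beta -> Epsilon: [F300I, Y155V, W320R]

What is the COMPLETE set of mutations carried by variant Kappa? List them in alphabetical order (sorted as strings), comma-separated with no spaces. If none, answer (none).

Answer: P630G

Derivation:
At Iota: gained [] -> total []
At Kappa: gained ['P630G'] -> total ['P630G']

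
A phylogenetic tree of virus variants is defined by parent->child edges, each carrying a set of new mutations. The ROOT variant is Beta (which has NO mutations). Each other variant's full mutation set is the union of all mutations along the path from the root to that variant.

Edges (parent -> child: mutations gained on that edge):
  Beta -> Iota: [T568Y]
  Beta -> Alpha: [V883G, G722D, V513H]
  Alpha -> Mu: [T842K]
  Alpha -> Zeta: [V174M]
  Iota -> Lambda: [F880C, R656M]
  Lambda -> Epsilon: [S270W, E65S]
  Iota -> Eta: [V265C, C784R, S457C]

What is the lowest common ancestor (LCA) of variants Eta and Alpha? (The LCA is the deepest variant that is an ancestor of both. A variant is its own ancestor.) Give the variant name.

Path from root to Eta: Beta -> Iota -> Eta
  ancestors of Eta: {Beta, Iota, Eta}
Path from root to Alpha: Beta -> Alpha
  ancestors of Alpha: {Beta, Alpha}
Common ancestors: {Beta}
Walk up from Alpha: Alpha (not in ancestors of Eta), Beta (in ancestors of Eta)
Deepest common ancestor (LCA) = Beta

Answer: Beta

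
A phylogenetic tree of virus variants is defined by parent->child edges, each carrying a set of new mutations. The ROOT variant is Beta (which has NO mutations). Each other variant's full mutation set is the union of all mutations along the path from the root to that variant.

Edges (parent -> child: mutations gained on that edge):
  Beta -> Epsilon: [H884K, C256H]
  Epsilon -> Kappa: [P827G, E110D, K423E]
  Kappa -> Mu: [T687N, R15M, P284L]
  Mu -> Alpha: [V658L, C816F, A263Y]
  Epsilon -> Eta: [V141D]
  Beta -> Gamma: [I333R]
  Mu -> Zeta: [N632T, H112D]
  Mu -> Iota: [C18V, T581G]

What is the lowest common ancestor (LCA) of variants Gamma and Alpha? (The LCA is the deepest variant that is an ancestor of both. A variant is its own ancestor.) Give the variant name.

Path from root to Gamma: Beta -> Gamma
  ancestors of Gamma: {Beta, Gamma}
Path from root to Alpha: Beta -> Epsilon -> Kappa -> Mu -> Alpha
  ancestors of Alpha: {Beta, Epsilon, Kappa, Mu, Alpha}
Common ancestors: {Beta}
Walk up from Alpha: Alpha (not in ancestors of Gamma), Mu (not in ancestors of Gamma), Kappa (not in ancestors of Gamma), Epsilon (not in ancestors of Gamma), Beta (in ancestors of Gamma)
Deepest common ancestor (LCA) = Beta

Answer: Beta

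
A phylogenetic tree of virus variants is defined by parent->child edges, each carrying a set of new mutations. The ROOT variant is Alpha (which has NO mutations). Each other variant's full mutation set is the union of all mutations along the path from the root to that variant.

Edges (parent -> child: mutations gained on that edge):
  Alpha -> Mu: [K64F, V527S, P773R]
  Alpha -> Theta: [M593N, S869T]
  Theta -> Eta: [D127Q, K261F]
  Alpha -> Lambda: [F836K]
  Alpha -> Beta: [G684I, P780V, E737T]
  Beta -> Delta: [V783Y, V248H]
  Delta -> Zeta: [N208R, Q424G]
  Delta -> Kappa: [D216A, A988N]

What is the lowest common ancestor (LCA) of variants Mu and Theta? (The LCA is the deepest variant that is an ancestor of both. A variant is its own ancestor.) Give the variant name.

Path from root to Mu: Alpha -> Mu
  ancestors of Mu: {Alpha, Mu}
Path from root to Theta: Alpha -> Theta
  ancestors of Theta: {Alpha, Theta}
Common ancestors: {Alpha}
Walk up from Theta: Theta (not in ancestors of Mu), Alpha (in ancestors of Mu)
Deepest common ancestor (LCA) = Alpha

Answer: Alpha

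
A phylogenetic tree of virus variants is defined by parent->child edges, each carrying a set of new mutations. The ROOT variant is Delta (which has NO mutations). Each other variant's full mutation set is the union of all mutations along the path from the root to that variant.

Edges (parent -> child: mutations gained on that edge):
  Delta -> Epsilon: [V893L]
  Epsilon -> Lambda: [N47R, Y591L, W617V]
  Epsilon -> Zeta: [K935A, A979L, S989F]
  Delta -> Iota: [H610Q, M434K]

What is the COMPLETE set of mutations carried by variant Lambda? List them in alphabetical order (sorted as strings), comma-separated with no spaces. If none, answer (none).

Answer: N47R,V893L,W617V,Y591L

Derivation:
At Delta: gained [] -> total []
At Epsilon: gained ['V893L'] -> total ['V893L']
At Lambda: gained ['N47R', 'Y591L', 'W617V'] -> total ['N47R', 'V893L', 'W617V', 'Y591L']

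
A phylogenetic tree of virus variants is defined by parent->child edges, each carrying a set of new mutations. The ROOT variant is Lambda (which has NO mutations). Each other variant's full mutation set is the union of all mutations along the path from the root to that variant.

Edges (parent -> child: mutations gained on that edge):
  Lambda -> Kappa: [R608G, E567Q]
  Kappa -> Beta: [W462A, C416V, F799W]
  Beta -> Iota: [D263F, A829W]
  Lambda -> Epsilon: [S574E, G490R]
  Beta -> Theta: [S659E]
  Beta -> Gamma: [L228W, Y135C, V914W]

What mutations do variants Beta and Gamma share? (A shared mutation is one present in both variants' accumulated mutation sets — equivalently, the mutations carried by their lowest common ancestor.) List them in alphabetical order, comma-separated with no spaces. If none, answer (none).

Answer: C416V,E567Q,F799W,R608G,W462A

Derivation:
Accumulating mutations along path to Beta:
  At Lambda: gained [] -> total []
  At Kappa: gained ['R608G', 'E567Q'] -> total ['E567Q', 'R608G']
  At Beta: gained ['W462A', 'C416V', 'F799W'] -> total ['C416V', 'E567Q', 'F799W', 'R608G', 'W462A']
Mutations(Beta) = ['C416V', 'E567Q', 'F799W', 'R608G', 'W462A']
Accumulating mutations along path to Gamma:
  At Lambda: gained [] -> total []
  At Kappa: gained ['R608G', 'E567Q'] -> total ['E567Q', 'R608G']
  At Beta: gained ['W462A', 'C416V', 'F799W'] -> total ['C416V', 'E567Q', 'F799W', 'R608G', 'W462A']
  At Gamma: gained ['L228W', 'Y135C', 'V914W'] -> total ['C416V', 'E567Q', 'F799W', 'L228W', 'R608G', 'V914W', 'W462A', 'Y135C']
Mutations(Gamma) = ['C416V', 'E567Q', 'F799W', 'L228W', 'R608G', 'V914W', 'W462A', 'Y135C']
Intersection: ['C416V', 'E567Q', 'F799W', 'R608G', 'W462A'] ∩ ['C416V', 'E567Q', 'F799W', 'L228W', 'R608G', 'V914W', 'W462A', 'Y135C'] = ['C416V', 'E567Q', 'F799W', 'R608G', 'W462A']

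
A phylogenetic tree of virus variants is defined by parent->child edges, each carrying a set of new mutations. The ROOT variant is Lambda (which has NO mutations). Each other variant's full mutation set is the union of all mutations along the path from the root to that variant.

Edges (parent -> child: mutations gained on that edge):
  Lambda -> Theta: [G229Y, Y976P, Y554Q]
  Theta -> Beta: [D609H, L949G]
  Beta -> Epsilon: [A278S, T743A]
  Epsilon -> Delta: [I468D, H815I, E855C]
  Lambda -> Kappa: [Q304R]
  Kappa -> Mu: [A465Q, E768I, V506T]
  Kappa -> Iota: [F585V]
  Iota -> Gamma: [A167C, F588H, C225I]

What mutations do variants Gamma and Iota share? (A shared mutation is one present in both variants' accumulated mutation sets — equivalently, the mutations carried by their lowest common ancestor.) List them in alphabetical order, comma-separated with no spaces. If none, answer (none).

Answer: F585V,Q304R

Derivation:
Accumulating mutations along path to Gamma:
  At Lambda: gained [] -> total []
  At Kappa: gained ['Q304R'] -> total ['Q304R']
  At Iota: gained ['F585V'] -> total ['F585V', 'Q304R']
  At Gamma: gained ['A167C', 'F588H', 'C225I'] -> total ['A167C', 'C225I', 'F585V', 'F588H', 'Q304R']
Mutations(Gamma) = ['A167C', 'C225I', 'F585V', 'F588H', 'Q304R']
Accumulating mutations along path to Iota:
  At Lambda: gained [] -> total []
  At Kappa: gained ['Q304R'] -> total ['Q304R']
  At Iota: gained ['F585V'] -> total ['F585V', 'Q304R']
Mutations(Iota) = ['F585V', 'Q304R']
Intersection: ['A167C', 'C225I', 'F585V', 'F588H', 'Q304R'] ∩ ['F585V', 'Q304R'] = ['F585V', 'Q304R']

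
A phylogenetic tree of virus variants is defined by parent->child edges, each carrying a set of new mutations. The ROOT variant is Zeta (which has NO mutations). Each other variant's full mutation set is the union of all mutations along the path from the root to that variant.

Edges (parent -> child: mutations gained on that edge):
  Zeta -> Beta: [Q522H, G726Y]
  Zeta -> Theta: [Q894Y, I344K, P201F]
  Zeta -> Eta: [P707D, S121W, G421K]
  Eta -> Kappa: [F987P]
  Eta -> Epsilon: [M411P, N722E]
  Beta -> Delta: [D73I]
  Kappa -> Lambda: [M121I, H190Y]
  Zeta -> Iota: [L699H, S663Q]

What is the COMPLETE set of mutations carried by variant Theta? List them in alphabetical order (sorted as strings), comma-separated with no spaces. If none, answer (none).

Answer: I344K,P201F,Q894Y

Derivation:
At Zeta: gained [] -> total []
At Theta: gained ['Q894Y', 'I344K', 'P201F'] -> total ['I344K', 'P201F', 'Q894Y']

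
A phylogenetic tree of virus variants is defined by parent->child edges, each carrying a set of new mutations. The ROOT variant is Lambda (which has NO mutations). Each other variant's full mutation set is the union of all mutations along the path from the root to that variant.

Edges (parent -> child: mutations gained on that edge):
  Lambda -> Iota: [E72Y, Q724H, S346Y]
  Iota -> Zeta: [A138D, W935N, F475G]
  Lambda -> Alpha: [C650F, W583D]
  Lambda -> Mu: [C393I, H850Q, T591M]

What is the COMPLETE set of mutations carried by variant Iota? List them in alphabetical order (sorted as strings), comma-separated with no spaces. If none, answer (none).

At Lambda: gained [] -> total []
At Iota: gained ['E72Y', 'Q724H', 'S346Y'] -> total ['E72Y', 'Q724H', 'S346Y']

Answer: E72Y,Q724H,S346Y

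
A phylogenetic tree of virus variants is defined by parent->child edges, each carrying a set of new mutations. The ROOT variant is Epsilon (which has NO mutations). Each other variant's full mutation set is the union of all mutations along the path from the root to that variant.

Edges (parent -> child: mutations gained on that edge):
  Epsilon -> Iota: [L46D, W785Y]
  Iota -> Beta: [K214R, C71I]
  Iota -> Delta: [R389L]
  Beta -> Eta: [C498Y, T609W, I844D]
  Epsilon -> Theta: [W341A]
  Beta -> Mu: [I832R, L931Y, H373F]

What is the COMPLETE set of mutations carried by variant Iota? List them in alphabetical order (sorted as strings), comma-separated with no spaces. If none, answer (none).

Answer: L46D,W785Y

Derivation:
At Epsilon: gained [] -> total []
At Iota: gained ['L46D', 'W785Y'] -> total ['L46D', 'W785Y']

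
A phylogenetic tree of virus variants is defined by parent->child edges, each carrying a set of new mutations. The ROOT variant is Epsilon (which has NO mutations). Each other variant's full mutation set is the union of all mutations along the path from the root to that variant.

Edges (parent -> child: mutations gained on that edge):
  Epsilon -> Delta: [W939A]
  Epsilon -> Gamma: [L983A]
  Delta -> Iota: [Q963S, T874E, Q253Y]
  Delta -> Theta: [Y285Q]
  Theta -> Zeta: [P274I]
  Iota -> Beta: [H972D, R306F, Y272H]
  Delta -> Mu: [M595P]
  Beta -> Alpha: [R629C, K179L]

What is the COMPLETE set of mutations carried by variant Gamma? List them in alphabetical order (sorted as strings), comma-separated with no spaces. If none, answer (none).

Answer: L983A

Derivation:
At Epsilon: gained [] -> total []
At Gamma: gained ['L983A'] -> total ['L983A']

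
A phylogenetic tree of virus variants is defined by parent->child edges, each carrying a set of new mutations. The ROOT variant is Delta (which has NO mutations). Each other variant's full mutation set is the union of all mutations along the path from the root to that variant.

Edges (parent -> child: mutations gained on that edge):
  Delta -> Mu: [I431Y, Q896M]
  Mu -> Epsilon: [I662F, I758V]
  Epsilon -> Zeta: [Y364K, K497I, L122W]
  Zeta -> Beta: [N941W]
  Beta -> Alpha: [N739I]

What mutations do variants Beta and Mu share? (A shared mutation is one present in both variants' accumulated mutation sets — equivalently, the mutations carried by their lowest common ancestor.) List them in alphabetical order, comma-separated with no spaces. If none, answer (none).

Accumulating mutations along path to Beta:
  At Delta: gained [] -> total []
  At Mu: gained ['I431Y', 'Q896M'] -> total ['I431Y', 'Q896M']
  At Epsilon: gained ['I662F', 'I758V'] -> total ['I431Y', 'I662F', 'I758V', 'Q896M']
  At Zeta: gained ['Y364K', 'K497I', 'L122W'] -> total ['I431Y', 'I662F', 'I758V', 'K497I', 'L122W', 'Q896M', 'Y364K']
  At Beta: gained ['N941W'] -> total ['I431Y', 'I662F', 'I758V', 'K497I', 'L122W', 'N941W', 'Q896M', 'Y364K']
Mutations(Beta) = ['I431Y', 'I662F', 'I758V', 'K497I', 'L122W', 'N941W', 'Q896M', 'Y364K']
Accumulating mutations along path to Mu:
  At Delta: gained [] -> total []
  At Mu: gained ['I431Y', 'Q896M'] -> total ['I431Y', 'Q896M']
Mutations(Mu) = ['I431Y', 'Q896M']
Intersection: ['I431Y', 'I662F', 'I758V', 'K497I', 'L122W', 'N941W', 'Q896M', 'Y364K'] ∩ ['I431Y', 'Q896M'] = ['I431Y', 'Q896M']

Answer: I431Y,Q896M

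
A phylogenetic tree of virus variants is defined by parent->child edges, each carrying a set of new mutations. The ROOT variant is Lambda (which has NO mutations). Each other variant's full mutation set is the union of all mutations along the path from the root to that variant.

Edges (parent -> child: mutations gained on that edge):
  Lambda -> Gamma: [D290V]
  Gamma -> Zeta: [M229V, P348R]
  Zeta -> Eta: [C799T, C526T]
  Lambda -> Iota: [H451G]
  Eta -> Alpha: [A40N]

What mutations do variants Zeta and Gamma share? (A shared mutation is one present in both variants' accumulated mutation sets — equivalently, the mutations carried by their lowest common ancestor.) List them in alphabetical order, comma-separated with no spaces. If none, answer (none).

Accumulating mutations along path to Zeta:
  At Lambda: gained [] -> total []
  At Gamma: gained ['D290V'] -> total ['D290V']
  At Zeta: gained ['M229V', 'P348R'] -> total ['D290V', 'M229V', 'P348R']
Mutations(Zeta) = ['D290V', 'M229V', 'P348R']
Accumulating mutations along path to Gamma:
  At Lambda: gained [] -> total []
  At Gamma: gained ['D290V'] -> total ['D290V']
Mutations(Gamma) = ['D290V']
Intersection: ['D290V', 'M229V', 'P348R'] ∩ ['D290V'] = ['D290V']

Answer: D290V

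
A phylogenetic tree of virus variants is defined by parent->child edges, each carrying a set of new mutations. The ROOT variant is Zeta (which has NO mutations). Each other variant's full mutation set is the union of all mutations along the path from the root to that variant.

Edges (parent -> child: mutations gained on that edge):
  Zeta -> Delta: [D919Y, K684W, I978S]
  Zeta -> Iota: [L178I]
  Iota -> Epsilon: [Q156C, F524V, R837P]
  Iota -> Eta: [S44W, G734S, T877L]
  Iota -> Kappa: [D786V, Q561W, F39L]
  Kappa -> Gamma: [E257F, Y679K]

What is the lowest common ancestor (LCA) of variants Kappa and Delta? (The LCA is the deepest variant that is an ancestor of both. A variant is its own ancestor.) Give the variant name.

Answer: Zeta

Derivation:
Path from root to Kappa: Zeta -> Iota -> Kappa
  ancestors of Kappa: {Zeta, Iota, Kappa}
Path from root to Delta: Zeta -> Delta
  ancestors of Delta: {Zeta, Delta}
Common ancestors: {Zeta}
Walk up from Delta: Delta (not in ancestors of Kappa), Zeta (in ancestors of Kappa)
Deepest common ancestor (LCA) = Zeta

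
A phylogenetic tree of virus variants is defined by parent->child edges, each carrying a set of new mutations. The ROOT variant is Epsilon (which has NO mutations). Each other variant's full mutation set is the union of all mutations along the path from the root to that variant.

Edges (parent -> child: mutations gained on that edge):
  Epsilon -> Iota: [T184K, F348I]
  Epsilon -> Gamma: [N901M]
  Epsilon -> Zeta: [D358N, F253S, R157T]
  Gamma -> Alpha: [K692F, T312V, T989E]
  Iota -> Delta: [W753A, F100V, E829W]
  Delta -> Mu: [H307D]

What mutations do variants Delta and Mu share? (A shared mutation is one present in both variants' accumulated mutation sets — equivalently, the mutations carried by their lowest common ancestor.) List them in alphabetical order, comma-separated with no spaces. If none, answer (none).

Accumulating mutations along path to Delta:
  At Epsilon: gained [] -> total []
  At Iota: gained ['T184K', 'F348I'] -> total ['F348I', 'T184K']
  At Delta: gained ['W753A', 'F100V', 'E829W'] -> total ['E829W', 'F100V', 'F348I', 'T184K', 'W753A']
Mutations(Delta) = ['E829W', 'F100V', 'F348I', 'T184K', 'W753A']
Accumulating mutations along path to Mu:
  At Epsilon: gained [] -> total []
  At Iota: gained ['T184K', 'F348I'] -> total ['F348I', 'T184K']
  At Delta: gained ['W753A', 'F100V', 'E829W'] -> total ['E829W', 'F100V', 'F348I', 'T184K', 'W753A']
  At Mu: gained ['H307D'] -> total ['E829W', 'F100V', 'F348I', 'H307D', 'T184K', 'W753A']
Mutations(Mu) = ['E829W', 'F100V', 'F348I', 'H307D', 'T184K', 'W753A']
Intersection: ['E829W', 'F100V', 'F348I', 'T184K', 'W753A'] ∩ ['E829W', 'F100V', 'F348I', 'H307D', 'T184K', 'W753A'] = ['E829W', 'F100V', 'F348I', 'T184K', 'W753A']

Answer: E829W,F100V,F348I,T184K,W753A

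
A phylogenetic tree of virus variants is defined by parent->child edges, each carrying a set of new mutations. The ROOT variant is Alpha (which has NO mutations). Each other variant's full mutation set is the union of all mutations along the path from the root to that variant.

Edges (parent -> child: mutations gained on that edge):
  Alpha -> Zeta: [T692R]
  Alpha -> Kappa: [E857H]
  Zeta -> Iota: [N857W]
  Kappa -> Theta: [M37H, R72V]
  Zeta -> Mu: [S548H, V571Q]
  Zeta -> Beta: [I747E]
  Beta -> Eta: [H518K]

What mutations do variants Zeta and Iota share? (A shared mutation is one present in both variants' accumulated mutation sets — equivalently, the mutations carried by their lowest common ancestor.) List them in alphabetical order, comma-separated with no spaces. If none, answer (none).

Accumulating mutations along path to Zeta:
  At Alpha: gained [] -> total []
  At Zeta: gained ['T692R'] -> total ['T692R']
Mutations(Zeta) = ['T692R']
Accumulating mutations along path to Iota:
  At Alpha: gained [] -> total []
  At Zeta: gained ['T692R'] -> total ['T692R']
  At Iota: gained ['N857W'] -> total ['N857W', 'T692R']
Mutations(Iota) = ['N857W', 'T692R']
Intersection: ['T692R'] ∩ ['N857W', 'T692R'] = ['T692R']

Answer: T692R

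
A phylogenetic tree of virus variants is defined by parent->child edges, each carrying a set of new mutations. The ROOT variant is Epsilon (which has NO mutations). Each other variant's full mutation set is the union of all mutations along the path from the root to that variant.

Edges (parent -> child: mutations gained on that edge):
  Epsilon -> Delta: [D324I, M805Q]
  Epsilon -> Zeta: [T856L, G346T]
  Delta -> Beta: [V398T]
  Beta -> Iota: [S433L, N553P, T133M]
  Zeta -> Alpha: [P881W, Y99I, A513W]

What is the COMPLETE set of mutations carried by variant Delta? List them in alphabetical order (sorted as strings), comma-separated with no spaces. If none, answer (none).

Answer: D324I,M805Q

Derivation:
At Epsilon: gained [] -> total []
At Delta: gained ['D324I', 'M805Q'] -> total ['D324I', 'M805Q']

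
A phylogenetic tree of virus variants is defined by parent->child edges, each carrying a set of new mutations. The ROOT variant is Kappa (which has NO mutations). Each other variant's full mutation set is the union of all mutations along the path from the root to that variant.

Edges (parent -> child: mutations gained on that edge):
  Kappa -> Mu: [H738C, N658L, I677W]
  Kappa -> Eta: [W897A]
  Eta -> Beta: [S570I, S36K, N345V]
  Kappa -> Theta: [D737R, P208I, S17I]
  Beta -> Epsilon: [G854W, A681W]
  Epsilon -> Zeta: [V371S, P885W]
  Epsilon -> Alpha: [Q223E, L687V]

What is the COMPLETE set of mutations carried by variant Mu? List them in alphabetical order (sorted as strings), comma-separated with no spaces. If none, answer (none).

At Kappa: gained [] -> total []
At Mu: gained ['H738C', 'N658L', 'I677W'] -> total ['H738C', 'I677W', 'N658L']

Answer: H738C,I677W,N658L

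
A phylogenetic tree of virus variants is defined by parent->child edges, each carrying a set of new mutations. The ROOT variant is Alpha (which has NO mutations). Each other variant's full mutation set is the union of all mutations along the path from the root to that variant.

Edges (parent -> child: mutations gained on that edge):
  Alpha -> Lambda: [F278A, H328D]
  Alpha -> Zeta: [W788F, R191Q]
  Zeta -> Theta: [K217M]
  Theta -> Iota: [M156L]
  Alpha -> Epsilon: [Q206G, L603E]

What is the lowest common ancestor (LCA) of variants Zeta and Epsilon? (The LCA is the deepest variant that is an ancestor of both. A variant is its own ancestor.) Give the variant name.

Answer: Alpha

Derivation:
Path from root to Zeta: Alpha -> Zeta
  ancestors of Zeta: {Alpha, Zeta}
Path from root to Epsilon: Alpha -> Epsilon
  ancestors of Epsilon: {Alpha, Epsilon}
Common ancestors: {Alpha}
Walk up from Epsilon: Epsilon (not in ancestors of Zeta), Alpha (in ancestors of Zeta)
Deepest common ancestor (LCA) = Alpha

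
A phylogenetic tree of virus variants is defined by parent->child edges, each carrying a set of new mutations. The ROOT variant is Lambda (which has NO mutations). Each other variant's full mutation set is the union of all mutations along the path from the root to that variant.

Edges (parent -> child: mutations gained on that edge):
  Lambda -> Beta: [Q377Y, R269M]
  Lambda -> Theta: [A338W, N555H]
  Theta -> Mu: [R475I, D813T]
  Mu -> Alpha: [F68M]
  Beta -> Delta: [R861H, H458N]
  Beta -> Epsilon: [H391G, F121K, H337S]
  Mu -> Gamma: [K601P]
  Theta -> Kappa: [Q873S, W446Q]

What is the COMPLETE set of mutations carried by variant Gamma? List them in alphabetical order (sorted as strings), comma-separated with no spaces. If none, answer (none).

At Lambda: gained [] -> total []
At Theta: gained ['A338W', 'N555H'] -> total ['A338W', 'N555H']
At Mu: gained ['R475I', 'D813T'] -> total ['A338W', 'D813T', 'N555H', 'R475I']
At Gamma: gained ['K601P'] -> total ['A338W', 'D813T', 'K601P', 'N555H', 'R475I']

Answer: A338W,D813T,K601P,N555H,R475I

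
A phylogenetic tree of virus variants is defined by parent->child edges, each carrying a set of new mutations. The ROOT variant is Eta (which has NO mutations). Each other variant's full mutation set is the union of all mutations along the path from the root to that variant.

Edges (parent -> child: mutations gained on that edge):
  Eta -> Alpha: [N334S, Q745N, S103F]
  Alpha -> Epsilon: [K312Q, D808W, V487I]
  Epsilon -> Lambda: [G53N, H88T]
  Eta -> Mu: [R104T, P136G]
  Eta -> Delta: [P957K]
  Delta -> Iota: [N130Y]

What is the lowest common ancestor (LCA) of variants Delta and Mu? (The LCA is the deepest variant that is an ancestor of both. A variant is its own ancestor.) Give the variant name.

Answer: Eta

Derivation:
Path from root to Delta: Eta -> Delta
  ancestors of Delta: {Eta, Delta}
Path from root to Mu: Eta -> Mu
  ancestors of Mu: {Eta, Mu}
Common ancestors: {Eta}
Walk up from Mu: Mu (not in ancestors of Delta), Eta (in ancestors of Delta)
Deepest common ancestor (LCA) = Eta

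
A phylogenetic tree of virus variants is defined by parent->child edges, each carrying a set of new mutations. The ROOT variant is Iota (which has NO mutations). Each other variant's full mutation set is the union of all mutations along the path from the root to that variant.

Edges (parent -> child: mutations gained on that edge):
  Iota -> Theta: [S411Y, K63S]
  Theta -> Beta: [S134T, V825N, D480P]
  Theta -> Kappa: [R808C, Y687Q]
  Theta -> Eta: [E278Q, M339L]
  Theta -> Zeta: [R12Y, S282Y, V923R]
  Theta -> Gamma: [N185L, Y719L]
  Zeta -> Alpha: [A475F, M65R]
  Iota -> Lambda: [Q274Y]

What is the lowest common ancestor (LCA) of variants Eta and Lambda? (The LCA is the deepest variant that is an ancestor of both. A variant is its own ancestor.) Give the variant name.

Path from root to Eta: Iota -> Theta -> Eta
  ancestors of Eta: {Iota, Theta, Eta}
Path from root to Lambda: Iota -> Lambda
  ancestors of Lambda: {Iota, Lambda}
Common ancestors: {Iota}
Walk up from Lambda: Lambda (not in ancestors of Eta), Iota (in ancestors of Eta)
Deepest common ancestor (LCA) = Iota

Answer: Iota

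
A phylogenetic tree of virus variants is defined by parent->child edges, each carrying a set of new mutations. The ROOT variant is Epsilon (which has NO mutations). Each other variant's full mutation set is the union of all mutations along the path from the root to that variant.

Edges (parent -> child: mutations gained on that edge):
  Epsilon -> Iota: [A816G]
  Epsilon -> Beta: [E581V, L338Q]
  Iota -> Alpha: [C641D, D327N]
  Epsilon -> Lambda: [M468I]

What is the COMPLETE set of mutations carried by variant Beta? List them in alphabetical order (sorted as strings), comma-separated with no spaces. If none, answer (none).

At Epsilon: gained [] -> total []
At Beta: gained ['E581V', 'L338Q'] -> total ['E581V', 'L338Q']

Answer: E581V,L338Q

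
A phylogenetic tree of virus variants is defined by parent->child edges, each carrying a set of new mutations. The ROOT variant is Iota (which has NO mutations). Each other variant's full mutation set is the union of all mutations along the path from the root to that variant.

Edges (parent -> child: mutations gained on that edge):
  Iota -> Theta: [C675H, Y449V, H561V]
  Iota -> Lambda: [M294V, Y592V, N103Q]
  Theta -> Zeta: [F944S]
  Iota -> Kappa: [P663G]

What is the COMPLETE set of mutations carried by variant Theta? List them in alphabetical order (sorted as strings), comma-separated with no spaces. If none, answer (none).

Answer: C675H,H561V,Y449V

Derivation:
At Iota: gained [] -> total []
At Theta: gained ['C675H', 'Y449V', 'H561V'] -> total ['C675H', 'H561V', 'Y449V']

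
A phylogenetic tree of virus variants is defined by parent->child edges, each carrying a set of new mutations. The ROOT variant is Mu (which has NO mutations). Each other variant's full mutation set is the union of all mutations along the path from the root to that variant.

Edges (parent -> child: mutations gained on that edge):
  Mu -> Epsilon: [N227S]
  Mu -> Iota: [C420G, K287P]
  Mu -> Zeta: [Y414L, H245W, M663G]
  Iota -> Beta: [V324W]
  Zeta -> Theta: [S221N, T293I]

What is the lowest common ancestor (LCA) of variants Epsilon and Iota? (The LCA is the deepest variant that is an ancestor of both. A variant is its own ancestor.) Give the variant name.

Answer: Mu

Derivation:
Path from root to Epsilon: Mu -> Epsilon
  ancestors of Epsilon: {Mu, Epsilon}
Path from root to Iota: Mu -> Iota
  ancestors of Iota: {Mu, Iota}
Common ancestors: {Mu}
Walk up from Iota: Iota (not in ancestors of Epsilon), Mu (in ancestors of Epsilon)
Deepest common ancestor (LCA) = Mu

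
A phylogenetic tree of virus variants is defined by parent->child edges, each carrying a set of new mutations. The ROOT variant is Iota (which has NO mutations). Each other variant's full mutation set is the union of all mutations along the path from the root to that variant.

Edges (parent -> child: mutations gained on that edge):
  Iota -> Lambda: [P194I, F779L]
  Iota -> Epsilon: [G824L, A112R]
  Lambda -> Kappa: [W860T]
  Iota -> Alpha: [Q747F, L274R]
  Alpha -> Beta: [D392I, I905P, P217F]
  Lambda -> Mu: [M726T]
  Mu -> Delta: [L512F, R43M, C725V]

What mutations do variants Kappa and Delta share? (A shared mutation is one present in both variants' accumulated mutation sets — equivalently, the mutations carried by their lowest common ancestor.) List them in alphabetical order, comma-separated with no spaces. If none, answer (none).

Answer: F779L,P194I

Derivation:
Accumulating mutations along path to Kappa:
  At Iota: gained [] -> total []
  At Lambda: gained ['P194I', 'F779L'] -> total ['F779L', 'P194I']
  At Kappa: gained ['W860T'] -> total ['F779L', 'P194I', 'W860T']
Mutations(Kappa) = ['F779L', 'P194I', 'W860T']
Accumulating mutations along path to Delta:
  At Iota: gained [] -> total []
  At Lambda: gained ['P194I', 'F779L'] -> total ['F779L', 'P194I']
  At Mu: gained ['M726T'] -> total ['F779L', 'M726T', 'P194I']
  At Delta: gained ['L512F', 'R43M', 'C725V'] -> total ['C725V', 'F779L', 'L512F', 'M726T', 'P194I', 'R43M']
Mutations(Delta) = ['C725V', 'F779L', 'L512F', 'M726T', 'P194I', 'R43M']
Intersection: ['F779L', 'P194I', 'W860T'] ∩ ['C725V', 'F779L', 'L512F', 'M726T', 'P194I', 'R43M'] = ['F779L', 'P194I']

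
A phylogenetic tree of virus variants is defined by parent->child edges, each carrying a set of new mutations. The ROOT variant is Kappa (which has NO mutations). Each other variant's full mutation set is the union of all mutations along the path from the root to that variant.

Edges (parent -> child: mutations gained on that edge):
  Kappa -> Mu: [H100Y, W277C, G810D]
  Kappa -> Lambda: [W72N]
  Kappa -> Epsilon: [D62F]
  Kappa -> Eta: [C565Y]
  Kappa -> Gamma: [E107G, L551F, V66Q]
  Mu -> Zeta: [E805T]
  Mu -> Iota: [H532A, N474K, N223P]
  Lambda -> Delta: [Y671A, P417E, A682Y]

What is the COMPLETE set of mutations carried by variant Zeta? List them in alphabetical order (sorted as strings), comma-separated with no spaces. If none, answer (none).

At Kappa: gained [] -> total []
At Mu: gained ['H100Y', 'W277C', 'G810D'] -> total ['G810D', 'H100Y', 'W277C']
At Zeta: gained ['E805T'] -> total ['E805T', 'G810D', 'H100Y', 'W277C']

Answer: E805T,G810D,H100Y,W277C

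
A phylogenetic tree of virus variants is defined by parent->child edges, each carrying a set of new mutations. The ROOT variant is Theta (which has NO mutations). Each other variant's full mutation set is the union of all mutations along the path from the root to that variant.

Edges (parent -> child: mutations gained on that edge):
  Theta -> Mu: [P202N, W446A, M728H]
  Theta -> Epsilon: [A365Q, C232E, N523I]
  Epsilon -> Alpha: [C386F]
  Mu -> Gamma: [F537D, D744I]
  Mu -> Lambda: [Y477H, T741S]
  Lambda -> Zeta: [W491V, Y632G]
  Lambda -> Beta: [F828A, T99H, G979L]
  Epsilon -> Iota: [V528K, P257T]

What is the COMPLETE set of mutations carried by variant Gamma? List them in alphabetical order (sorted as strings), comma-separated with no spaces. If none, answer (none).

Answer: D744I,F537D,M728H,P202N,W446A

Derivation:
At Theta: gained [] -> total []
At Mu: gained ['P202N', 'W446A', 'M728H'] -> total ['M728H', 'P202N', 'W446A']
At Gamma: gained ['F537D', 'D744I'] -> total ['D744I', 'F537D', 'M728H', 'P202N', 'W446A']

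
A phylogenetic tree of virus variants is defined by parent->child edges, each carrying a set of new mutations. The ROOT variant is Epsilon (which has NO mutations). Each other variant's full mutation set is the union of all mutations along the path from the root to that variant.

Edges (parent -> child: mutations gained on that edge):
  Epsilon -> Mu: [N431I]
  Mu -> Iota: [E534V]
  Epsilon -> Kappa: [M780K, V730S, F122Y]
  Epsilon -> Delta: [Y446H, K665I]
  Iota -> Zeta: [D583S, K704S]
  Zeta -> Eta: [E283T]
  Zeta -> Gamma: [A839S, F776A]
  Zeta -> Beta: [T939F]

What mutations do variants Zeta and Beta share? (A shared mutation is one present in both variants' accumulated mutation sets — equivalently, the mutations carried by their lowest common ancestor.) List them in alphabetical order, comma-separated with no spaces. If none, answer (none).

Accumulating mutations along path to Zeta:
  At Epsilon: gained [] -> total []
  At Mu: gained ['N431I'] -> total ['N431I']
  At Iota: gained ['E534V'] -> total ['E534V', 'N431I']
  At Zeta: gained ['D583S', 'K704S'] -> total ['D583S', 'E534V', 'K704S', 'N431I']
Mutations(Zeta) = ['D583S', 'E534V', 'K704S', 'N431I']
Accumulating mutations along path to Beta:
  At Epsilon: gained [] -> total []
  At Mu: gained ['N431I'] -> total ['N431I']
  At Iota: gained ['E534V'] -> total ['E534V', 'N431I']
  At Zeta: gained ['D583S', 'K704S'] -> total ['D583S', 'E534V', 'K704S', 'N431I']
  At Beta: gained ['T939F'] -> total ['D583S', 'E534V', 'K704S', 'N431I', 'T939F']
Mutations(Beta) = ['D583S', 'E534V', 'K704S', 'N431I', 'T939F']
Intersection: ['D583S', 'E534V', 'K704S', 'N431I'] ∩ ['D583S', 'E534V', 'K704S', 'N431I', 'T939F'] = ['D583S', 'E534V', 'K704S', 'N431I']

Answer: D583S,E534V,K704S,N431I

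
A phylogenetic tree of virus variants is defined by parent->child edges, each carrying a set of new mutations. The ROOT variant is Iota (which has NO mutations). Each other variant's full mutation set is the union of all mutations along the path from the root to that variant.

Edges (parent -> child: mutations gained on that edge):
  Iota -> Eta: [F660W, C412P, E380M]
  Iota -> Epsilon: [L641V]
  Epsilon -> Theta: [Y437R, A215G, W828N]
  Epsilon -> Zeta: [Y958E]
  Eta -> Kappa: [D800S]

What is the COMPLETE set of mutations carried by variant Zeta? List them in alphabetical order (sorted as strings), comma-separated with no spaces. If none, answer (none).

At Iota: gained [] -> total []
At Epsilon: gained ['L641V'] -> total ['L641V']
At Zeta: gained ['Y958E'] -> total ['L641V', 'Y958E']

Answer: L641V,Y958E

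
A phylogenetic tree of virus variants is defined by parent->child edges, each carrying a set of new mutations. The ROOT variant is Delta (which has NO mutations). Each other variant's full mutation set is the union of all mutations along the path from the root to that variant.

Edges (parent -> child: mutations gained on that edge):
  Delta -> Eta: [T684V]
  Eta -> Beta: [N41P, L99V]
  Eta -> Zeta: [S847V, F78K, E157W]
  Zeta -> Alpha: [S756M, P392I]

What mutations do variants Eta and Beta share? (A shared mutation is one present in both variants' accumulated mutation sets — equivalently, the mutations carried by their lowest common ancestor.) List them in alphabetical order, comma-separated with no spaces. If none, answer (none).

Answer: T684V

Derivation:
Accumulating mutations along path to Eta:
  At Delta: gained [] -> total []
  At Eta: gained ['T684V'] -> total ['T684V']
Mutations(Eta) = ['T684V']
Accumulating mutations along path to Beta:
  At Delta: gained [] -> total []
  At Eta: gained ['T684V'] -> total ['T684V']
  At Beta: gained ['N41P', 'L99V'] -> total ['L99V', 'N41P', 'T684V']
Mutations(Beta) = ['L99V', 'N41P', 'T684V']
Intersection: ['T684V'] ∩ ['L99V', 'N41P', 'T684V'] = ['T684V']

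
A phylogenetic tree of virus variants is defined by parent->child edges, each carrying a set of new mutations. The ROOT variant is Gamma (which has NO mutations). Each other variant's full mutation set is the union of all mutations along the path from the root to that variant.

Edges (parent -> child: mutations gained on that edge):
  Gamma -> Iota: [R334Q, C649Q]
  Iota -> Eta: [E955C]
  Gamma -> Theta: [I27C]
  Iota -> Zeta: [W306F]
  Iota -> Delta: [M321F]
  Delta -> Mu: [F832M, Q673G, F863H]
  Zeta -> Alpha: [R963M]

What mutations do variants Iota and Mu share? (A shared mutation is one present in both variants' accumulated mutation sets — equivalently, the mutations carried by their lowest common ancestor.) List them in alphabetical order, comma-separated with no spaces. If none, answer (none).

Answer: C649Q,R334Q

Derivation:
Accumulating mutations along path to Iota:
  At Gamma: gained [] -> total []
  At Iota: gained ['R334Q', 'C649Q'] -> total ['C649Q', 'R334Q']
Mutations(Iota) = ['C649Q', 'R334Q']
Accumulating mutations along path to Mu:
  At Gamma: gained [] -> total []
  At Iota: gained ['R334Q', 'C649Q'] -> total ['C649Q', 'R334Q']
  At Delta: gained ['M321F'] -> total ['C649Q', 'M321F', 'R334Q']
  At Mu: gained ['F832M', 'Q673G', 'F863H'] -> total ['C649Q', 'F832M', 'F863H', 'M321F', 'Q673G', 'R334Q']
Mutations(Mu) = ['C649Q', 'F832M', 'F863H', 'M321F', 'Q673G', 'R334Q']
Intersection: ['C649Q', 'R334Q'] ∩ ['C649Q', 'F832M', 'F863H', 'M321F', 'Q673G', 'R334Q'] = ['C649Q', 'R334Q']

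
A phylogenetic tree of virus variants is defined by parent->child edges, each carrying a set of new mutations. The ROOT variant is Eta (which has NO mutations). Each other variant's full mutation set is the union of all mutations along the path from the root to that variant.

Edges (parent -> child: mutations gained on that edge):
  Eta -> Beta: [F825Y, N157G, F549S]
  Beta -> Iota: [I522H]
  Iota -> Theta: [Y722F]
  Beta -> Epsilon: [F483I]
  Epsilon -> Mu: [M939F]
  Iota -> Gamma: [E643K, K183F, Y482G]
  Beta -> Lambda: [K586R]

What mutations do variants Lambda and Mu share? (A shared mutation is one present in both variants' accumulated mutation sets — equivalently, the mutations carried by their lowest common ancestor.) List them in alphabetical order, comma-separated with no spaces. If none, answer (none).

Answer: F549S,F825Y,N157G

Derivation:
Accumulating mutations along path to Lambda:
  At Eta: gained [] -> total []
  At Beta: gained ['F825Y', 'N157G', 'F549S'] -> total ['F549S', 'F825Y', 'N157G']
  At Lambda: gained ['K586R'] -> total ['F549S', 'F825Y', 'K586R', 'N157G']
Mutations(Lambda) = ['F549S', 'F825Y', 'K586R', 'N157G']
Accumulating mutations along path to Mu:
  At Eta: gained [] -> total []
  At Beta: gained ['F825Y', 'N157G', 'F549S'] -> total ['F549S', 'F825Y', 'N157G']
  At Epsilon: gained ['F483I'] -> total ['F483I', 'F549S', 'F825Y', 'N157G']
  At Mu: gained ['M939F'] -> total ['F483I', 'F549S', 'F825Y', 'M939F', 'N157G']
Mutations(Mu) = ['F483I', 'F549S', 'F825Y', 'M939F', 'N157G']
Intersection: ['F549S', 'F825Y', 'K586R', 'N157G'] ∩ ['F483I', 'F549S', 'F825Y', 'M939F', 'N157G'] = ['F549S', 'F825Y', 'N157G']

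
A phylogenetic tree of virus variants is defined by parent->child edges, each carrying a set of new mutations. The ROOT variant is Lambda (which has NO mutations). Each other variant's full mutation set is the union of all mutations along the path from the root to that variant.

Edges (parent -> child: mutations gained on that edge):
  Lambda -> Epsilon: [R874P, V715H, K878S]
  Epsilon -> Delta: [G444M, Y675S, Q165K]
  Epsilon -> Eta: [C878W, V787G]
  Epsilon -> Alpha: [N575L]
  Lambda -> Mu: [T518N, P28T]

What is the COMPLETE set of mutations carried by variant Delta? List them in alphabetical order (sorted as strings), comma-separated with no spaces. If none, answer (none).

At Lambda: gained [] -> total []
At Epsilon: gained ['R874P', 'V715H', 'K878S'] -> total ['K878S', 'R874P', 'V715H']
At Delta: gained ['G444M', 'Y675S', 'Q165K'] -> total ['G444M', 'K878S', 'Q165K', 'R874P', 'V715H', 'Y675S']

Answer: G444M,K878S,Q165K,R874P,V715H,Y675S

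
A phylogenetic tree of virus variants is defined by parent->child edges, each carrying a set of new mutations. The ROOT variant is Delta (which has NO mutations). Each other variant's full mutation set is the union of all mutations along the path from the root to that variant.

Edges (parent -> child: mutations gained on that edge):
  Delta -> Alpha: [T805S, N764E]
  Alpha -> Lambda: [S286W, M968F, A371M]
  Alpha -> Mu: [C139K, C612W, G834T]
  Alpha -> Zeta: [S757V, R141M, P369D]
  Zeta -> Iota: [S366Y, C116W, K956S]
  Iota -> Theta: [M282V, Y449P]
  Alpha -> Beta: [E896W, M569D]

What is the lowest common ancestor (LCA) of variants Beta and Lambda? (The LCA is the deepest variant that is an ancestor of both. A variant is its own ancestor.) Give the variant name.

Path from root to Beta: Delta -> Alpha -> Beta
  ancestors of Beta: {Delta, Alpha, Beta}
Path from root to Lambda: Delta -> Alpha -> Lambda
  ancestors of Lambda: {Delta, Alpha, Lambda}
Common ancestors: {Delta, Alpha}
Walk up from Lambda: Lambda (not in ancestors of Beta), Alpha (in ancestors of Beta), Delta (in ancestors of Beta)
Deepest common ancestor (LCA) = Alpha

Answer: Alpha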